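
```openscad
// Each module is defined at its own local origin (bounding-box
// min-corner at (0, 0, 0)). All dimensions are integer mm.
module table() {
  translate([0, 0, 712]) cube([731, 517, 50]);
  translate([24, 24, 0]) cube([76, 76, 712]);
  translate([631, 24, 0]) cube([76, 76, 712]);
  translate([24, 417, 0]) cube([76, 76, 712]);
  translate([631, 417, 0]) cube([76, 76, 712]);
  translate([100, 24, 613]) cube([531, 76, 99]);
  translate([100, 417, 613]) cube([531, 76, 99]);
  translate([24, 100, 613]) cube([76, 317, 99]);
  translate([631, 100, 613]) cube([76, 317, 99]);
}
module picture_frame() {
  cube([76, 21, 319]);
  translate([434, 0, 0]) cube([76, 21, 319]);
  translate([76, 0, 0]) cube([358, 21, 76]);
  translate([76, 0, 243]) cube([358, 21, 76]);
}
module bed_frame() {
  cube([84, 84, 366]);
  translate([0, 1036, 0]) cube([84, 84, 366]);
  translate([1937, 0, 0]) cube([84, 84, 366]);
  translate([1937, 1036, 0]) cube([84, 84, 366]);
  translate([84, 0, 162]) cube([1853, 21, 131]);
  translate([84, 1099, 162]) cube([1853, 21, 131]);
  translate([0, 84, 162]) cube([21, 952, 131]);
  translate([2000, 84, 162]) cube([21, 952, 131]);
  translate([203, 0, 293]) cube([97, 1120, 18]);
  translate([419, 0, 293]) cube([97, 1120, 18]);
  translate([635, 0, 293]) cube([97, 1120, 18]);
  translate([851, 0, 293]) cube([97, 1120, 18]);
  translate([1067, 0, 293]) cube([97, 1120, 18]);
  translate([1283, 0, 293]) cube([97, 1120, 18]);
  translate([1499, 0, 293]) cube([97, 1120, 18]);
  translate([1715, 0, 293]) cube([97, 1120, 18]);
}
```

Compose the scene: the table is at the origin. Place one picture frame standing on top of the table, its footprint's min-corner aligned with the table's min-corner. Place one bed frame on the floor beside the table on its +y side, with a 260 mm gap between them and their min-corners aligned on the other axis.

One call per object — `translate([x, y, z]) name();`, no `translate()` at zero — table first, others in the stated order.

table();
translate([0, 0, 762]) picture_frame();
translate([0, 777, 0]) bed_frame();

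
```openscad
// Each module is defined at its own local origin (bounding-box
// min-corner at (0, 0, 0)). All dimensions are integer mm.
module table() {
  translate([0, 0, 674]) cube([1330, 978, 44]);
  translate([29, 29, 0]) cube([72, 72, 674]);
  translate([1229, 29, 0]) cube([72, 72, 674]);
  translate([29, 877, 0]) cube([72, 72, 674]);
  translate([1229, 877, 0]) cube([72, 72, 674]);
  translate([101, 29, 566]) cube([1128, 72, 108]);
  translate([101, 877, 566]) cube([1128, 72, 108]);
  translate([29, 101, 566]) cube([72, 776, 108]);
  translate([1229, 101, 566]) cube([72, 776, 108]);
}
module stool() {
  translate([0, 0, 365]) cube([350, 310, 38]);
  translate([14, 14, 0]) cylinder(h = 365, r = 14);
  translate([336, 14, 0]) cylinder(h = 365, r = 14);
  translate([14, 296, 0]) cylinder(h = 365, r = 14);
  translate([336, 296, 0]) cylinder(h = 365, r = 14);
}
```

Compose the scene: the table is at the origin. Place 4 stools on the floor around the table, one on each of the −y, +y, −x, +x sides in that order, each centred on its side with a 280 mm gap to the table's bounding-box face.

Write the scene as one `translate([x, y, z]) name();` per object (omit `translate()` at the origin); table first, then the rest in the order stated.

table();
translate([490, -590, 0]) stool();
translate([490, 1258, 0]) stool();
translate([-630, 334, 0]) stool();
translate([1610, 334, 0]) stool();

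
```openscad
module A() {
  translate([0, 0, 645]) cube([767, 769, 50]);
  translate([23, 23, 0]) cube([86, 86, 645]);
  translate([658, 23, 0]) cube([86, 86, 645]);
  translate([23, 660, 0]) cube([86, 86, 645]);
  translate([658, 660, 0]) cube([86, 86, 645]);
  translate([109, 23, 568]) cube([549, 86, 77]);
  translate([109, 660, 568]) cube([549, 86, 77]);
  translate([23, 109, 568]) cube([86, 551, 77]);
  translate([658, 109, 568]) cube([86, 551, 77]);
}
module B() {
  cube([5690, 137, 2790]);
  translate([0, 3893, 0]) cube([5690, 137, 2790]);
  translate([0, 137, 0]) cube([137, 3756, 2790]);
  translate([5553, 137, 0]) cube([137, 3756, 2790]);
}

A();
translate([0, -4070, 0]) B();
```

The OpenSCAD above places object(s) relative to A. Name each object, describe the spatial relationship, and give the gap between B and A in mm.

A is a table. B is a house frame. The house frame is on the floor beside the table on its −y side. The gap between the house frame and the table is 40 mm.

The house frame's nearest face is 40 mm from the table's −y face.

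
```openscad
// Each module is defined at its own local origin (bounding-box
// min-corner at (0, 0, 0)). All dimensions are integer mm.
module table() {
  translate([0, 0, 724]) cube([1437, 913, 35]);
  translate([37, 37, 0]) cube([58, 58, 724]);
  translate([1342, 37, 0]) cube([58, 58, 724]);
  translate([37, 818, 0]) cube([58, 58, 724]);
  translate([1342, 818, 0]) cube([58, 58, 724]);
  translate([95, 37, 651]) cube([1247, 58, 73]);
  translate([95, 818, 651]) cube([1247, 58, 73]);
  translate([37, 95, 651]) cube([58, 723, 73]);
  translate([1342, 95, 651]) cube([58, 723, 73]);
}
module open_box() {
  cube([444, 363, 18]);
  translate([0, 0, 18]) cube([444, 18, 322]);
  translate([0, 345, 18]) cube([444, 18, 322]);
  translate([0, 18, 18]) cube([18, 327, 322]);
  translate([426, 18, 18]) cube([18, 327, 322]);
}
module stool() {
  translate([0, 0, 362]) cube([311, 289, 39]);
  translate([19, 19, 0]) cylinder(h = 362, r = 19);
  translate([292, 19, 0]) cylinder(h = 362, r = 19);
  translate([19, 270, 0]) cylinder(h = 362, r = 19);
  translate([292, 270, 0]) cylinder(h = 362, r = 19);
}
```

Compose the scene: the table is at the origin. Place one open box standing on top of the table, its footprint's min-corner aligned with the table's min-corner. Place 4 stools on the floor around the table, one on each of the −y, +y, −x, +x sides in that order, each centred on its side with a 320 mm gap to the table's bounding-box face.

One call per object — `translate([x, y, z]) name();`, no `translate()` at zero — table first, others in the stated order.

table();
translate([0, 0, 759]) open_box();
translate([563, -609, 0]) stool();
translate([563, 1233, 0]) stool();
translate([-631, 312, 0]) stool();
translate([1757, 312, 0]) stool();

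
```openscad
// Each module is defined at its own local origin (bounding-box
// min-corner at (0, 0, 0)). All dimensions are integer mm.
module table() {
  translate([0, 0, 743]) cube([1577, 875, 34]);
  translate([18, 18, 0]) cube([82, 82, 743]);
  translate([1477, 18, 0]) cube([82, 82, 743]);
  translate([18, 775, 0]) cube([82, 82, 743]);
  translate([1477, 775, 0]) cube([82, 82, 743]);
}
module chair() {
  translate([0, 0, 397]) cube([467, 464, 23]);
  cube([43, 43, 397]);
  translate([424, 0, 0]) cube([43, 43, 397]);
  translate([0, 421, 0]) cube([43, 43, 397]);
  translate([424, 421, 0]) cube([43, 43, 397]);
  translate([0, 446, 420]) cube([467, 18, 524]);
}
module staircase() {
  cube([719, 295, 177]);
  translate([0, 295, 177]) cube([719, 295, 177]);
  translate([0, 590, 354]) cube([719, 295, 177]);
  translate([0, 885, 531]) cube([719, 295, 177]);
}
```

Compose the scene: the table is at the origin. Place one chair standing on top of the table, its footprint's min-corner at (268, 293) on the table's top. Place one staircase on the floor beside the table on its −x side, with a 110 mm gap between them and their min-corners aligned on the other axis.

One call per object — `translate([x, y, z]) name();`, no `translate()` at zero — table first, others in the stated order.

table();
translate([268, 293, 777]) chair();
translate([-829, 0, 0]) staircase();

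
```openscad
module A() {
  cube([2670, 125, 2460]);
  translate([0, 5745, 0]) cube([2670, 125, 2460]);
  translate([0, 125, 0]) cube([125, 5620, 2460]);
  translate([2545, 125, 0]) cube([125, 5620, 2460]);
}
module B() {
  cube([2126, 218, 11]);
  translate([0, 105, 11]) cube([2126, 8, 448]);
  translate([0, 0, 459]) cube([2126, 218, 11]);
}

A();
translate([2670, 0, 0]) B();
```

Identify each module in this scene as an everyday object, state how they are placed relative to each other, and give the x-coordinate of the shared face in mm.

A is a house frame. B is an I-beam. The I-beam is against the house frame's +x side, with their −y faces flush. The x-coordinate of the shared face is 2670 mm.

The house frame's +x face and the I-beam's −x face are both at x = 2670 mm.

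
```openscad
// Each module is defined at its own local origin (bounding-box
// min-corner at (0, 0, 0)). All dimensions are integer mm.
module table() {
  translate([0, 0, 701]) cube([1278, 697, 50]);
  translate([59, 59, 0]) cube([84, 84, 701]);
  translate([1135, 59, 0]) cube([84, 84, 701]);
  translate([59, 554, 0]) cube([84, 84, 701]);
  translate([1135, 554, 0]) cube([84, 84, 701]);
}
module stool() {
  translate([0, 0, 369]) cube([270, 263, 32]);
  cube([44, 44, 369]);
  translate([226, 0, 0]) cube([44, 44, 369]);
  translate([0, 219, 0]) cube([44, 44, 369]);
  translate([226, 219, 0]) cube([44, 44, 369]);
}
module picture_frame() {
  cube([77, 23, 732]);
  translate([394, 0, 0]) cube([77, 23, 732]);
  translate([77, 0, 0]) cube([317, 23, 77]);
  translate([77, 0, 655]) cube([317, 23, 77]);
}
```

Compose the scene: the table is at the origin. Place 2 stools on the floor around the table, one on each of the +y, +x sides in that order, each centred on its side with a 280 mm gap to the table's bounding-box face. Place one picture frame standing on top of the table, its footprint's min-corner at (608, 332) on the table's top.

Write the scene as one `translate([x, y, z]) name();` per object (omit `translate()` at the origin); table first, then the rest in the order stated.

table();
translate([504, 977, 0]) stool();
translate([1558, 217, 0]) stool();
translate([608, 332, 751]) picture_frame();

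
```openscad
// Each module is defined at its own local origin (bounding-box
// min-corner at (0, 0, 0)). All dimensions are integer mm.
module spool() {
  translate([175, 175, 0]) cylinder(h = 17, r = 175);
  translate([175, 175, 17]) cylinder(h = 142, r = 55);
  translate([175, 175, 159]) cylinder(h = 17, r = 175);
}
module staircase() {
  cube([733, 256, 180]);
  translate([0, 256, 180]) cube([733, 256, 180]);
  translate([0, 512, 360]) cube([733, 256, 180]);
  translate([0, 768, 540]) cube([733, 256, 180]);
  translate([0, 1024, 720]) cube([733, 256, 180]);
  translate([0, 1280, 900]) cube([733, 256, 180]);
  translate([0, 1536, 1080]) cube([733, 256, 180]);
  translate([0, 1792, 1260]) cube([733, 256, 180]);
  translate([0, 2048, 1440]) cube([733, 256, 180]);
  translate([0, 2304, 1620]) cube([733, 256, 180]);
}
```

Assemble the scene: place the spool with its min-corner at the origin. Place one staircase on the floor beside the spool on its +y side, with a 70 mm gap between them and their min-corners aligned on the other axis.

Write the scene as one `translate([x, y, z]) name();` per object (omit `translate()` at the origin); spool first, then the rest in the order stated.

spool();
translate([0, 420, 0]) staircase();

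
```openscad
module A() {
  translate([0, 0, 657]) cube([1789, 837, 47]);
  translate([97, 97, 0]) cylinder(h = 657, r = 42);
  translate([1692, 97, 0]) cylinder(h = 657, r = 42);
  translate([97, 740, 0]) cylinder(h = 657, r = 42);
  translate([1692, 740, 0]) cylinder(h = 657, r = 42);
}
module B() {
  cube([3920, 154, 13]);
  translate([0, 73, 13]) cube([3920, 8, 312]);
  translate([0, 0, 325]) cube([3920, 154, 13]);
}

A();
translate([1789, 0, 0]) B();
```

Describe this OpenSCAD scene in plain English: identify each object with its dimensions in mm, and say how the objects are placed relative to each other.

A is a table with a 1789×837 mm rectangular top, 47 mm thick, top surface at z = 704 mm, supported by four round legs of 84 mm diameter, each leg's bounding box inset 55 mm from the nearest pair of top edges, running from the floor.

B is an I-beam lying along x, 3920 mm long. Overall section height 338 mm. Two flanges 154 mm wide (y) and 13 mm thick, one on the floor and one at the top; a web 8 mm thick runs between them, centred on the flange width.

The I-beam is against the table's +x side, with their −y faces flush.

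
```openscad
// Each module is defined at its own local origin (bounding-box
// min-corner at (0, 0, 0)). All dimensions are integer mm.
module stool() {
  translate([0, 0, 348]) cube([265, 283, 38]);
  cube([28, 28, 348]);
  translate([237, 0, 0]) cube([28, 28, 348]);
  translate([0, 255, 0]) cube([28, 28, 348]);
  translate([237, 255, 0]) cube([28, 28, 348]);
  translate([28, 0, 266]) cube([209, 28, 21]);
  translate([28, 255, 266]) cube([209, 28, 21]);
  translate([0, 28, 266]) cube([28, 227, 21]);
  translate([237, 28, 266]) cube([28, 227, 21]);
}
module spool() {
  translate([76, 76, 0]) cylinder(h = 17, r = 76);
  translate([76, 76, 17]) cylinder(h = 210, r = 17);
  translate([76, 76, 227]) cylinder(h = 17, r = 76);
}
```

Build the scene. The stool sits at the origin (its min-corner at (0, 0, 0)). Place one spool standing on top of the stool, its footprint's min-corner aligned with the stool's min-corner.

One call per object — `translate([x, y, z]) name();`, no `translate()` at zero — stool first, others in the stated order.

stool();
translate([0, 0, 386]) spool();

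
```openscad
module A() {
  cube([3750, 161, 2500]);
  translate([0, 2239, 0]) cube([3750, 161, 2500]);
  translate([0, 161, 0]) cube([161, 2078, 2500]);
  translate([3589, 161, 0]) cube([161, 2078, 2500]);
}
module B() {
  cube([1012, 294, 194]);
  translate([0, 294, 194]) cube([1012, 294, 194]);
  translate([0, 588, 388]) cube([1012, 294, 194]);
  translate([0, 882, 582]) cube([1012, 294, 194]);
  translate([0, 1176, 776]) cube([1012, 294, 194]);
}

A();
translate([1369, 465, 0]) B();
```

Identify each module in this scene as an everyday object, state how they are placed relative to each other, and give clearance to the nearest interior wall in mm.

Clearances: x = 1208, y = 304; minimum 304 mm.

A is a house frame. B is a staircase. The staircase sits inside the house frame, centred. The clearance to the nearest interior wall is 304 mm.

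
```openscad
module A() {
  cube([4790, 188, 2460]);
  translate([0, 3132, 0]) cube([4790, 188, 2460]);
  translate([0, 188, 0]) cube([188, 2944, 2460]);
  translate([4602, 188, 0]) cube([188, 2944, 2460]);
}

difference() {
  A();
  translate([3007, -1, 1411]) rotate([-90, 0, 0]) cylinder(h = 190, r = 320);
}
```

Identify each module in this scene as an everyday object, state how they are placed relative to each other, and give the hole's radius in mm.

A is a house frame. The house frame has a circular hole through its front wall. The hole's radius is 320 mm.

The subtracted cylinder has r = 320 mm.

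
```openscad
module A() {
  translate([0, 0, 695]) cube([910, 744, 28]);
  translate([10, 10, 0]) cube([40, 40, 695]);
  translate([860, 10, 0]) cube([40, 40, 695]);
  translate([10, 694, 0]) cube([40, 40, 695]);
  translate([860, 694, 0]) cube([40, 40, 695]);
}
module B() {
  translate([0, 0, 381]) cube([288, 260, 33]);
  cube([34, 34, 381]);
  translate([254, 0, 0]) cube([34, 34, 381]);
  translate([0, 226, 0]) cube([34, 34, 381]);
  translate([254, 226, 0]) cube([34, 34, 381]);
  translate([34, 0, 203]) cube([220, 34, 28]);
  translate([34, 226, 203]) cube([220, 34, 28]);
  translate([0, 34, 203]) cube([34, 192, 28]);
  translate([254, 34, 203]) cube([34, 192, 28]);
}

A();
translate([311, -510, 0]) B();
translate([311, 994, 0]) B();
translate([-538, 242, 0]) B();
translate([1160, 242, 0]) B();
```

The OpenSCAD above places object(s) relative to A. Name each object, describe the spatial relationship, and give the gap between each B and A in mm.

Each stool's nearest face is 250 mm from the table's bounding box.

A is a table. B is a stool. Four stools sit around the table at the −y, +y, −x, +x sides. The gap between each stool and the table is 250 mm.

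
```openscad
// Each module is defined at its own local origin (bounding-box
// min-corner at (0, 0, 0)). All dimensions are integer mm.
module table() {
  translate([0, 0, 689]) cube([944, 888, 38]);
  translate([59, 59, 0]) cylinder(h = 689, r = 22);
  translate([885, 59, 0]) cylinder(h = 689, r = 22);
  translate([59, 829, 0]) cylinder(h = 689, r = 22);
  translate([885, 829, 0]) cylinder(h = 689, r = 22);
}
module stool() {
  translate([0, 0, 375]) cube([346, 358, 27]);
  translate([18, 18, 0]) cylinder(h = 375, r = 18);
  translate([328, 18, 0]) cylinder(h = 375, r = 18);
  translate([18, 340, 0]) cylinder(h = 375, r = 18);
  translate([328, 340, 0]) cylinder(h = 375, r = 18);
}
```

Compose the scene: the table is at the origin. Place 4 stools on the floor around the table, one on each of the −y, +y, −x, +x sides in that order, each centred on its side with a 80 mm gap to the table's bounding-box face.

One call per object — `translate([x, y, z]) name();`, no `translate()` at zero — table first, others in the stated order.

table();
translate([299, -438, 0]) stool();
translate([299, 968, 0]) stool();
translate([-426, 265, 0]) stool();
translate([1024, 265, 0]) stool();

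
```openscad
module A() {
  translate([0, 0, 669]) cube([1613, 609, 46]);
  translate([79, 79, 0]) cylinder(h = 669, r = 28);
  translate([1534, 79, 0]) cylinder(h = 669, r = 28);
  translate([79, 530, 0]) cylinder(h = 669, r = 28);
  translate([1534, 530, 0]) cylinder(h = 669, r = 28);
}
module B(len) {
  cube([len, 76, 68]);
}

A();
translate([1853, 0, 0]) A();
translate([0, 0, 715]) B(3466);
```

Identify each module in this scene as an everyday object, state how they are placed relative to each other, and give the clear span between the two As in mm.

Second table starts at x = 1853; first ends at x = 1613; clear span = 1853 − 1613 = 240 mm.

A is a table. B is a beam. A beam spans the tops of two tables. The clear span between the two tables is 240 mm.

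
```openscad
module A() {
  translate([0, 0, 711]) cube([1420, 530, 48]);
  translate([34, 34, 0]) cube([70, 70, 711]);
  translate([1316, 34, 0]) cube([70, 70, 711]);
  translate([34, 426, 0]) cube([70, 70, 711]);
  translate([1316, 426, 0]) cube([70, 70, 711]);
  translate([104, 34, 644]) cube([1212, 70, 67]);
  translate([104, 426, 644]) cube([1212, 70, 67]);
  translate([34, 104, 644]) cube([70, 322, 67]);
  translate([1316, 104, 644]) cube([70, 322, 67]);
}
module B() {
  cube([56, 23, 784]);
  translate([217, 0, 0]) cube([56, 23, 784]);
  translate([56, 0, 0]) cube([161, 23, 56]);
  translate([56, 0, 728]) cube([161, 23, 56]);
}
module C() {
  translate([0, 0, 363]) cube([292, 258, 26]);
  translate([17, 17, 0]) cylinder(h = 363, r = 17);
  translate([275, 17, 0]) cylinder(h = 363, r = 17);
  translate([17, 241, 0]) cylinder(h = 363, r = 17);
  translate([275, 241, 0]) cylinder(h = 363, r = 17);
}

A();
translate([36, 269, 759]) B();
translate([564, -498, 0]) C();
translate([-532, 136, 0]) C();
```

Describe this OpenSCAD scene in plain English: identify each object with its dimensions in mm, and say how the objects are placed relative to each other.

A is a rectangular dining table. The top is 1420×530×48 mm with its upper surface at z = 759 mm. It stands on four 70×70 mm square legs, each inset 34 mm from the nearest pair of top edges, running from the floor to the underside of the top. Four apron rails, 70 mm thick and 67 mm tall, run between adjacent legs with their top edges flush with the underside of the top and their outer faces flush with the legs' outer faces.

B is a picture frame with a 161×672 mm rectangular opening (x by z) and a uniform 56 mm border on every side. Frame depth is 23 mm along y. It is built from two vertical stiles running the full outside height and two horizontal rails spanning the gap between the stiles.

C is a four-legged stool. The seat is 292×258 mm, 26 mm thick, top at z = 389 mm. It stands on four round legs, each 34 mm in diameter, from z = 0 to the seat underside, each leg's axis is inset half a diameter from the nearest pair of seat edges (so the leg's bounding box is flush with the corner).

The picture frame is on top of the table. Two stools sit around the table at the −y, −x sides.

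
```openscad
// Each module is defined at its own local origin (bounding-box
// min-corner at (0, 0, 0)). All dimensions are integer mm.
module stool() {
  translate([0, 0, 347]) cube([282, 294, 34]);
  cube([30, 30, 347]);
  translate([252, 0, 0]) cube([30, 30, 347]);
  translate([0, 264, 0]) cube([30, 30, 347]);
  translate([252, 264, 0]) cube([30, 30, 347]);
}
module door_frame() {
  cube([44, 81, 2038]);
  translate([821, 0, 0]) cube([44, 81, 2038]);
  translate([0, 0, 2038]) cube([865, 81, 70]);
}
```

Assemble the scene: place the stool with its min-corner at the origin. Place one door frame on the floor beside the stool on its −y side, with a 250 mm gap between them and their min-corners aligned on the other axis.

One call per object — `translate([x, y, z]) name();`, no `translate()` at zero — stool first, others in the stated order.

stool();
translate([0, -331, 0]) door_frame();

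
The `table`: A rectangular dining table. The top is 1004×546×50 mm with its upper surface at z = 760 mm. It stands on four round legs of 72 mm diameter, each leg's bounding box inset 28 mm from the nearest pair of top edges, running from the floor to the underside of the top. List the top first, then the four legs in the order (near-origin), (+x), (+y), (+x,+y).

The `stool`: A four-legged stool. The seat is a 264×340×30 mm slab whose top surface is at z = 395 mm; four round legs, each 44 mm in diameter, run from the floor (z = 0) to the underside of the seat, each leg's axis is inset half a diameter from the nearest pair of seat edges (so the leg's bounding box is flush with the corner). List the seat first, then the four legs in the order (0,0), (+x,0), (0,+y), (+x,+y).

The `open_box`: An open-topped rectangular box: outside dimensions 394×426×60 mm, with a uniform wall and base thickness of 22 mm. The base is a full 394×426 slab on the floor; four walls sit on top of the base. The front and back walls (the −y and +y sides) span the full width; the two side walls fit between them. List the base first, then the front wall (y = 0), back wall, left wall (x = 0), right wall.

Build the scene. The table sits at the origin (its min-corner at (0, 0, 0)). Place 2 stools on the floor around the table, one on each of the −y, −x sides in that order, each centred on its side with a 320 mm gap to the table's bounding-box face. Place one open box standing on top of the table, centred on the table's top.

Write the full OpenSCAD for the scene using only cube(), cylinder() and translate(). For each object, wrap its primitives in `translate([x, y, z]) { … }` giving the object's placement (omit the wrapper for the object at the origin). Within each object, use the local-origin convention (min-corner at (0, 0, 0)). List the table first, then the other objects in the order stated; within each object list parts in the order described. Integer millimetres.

translate([0, 0, 710]) cube([1004, 546, 50]);
translate([64, 64, 0]) cylinder(h = 710, r = 36);
translate([940, 64, 0]) cylinder(h = 710, r = 36);
translate([64, 482, 0]) cylinder(h = 710, r = 36);
translate([940, 482, 0]) cylinder(h = 710, r = 36);
translate([370, -660, 0]) {
  translate([0, 0, 365]) cube([264, 340, 30]);
  translate([22, 22, 0]) cylinder(h = 365, r = 22);
  translate([242, 22, 0]) cylinder(h = 365, r = 22);
  translate([22, 318, 0]) cylinder(h = 365, r = 22);
  translate([242, 318, 0]) cylinder(h = 365, r = 22);
}
translate([-584, 103, 0]) {
  translate([0, 0, 365]) cube([264, 340, 30]);
  translate([22, 22, 0]) cylinder(h = 365, r = 22);
  translate([242, 22, 0]) cylinder(h = 365, r = 22);
  translate([22, 318, 0]) cylinder(h = 365, r = 22);
  translate([242, 318, 0]) cylinder(h = 365, r = 22);
}
translate([305, 60, 760]) {
  cube([394, 426, 22]);
  translate([0, 0, 22]) cube([394, 22, 38]);
  translate([0, 404, 22]) cube([394, 22, 38]);
  translate([0, 22, 22]) cube([22, 382, 38]);
  translate([372, 22, 22]) cube([22, 382, 38]);
}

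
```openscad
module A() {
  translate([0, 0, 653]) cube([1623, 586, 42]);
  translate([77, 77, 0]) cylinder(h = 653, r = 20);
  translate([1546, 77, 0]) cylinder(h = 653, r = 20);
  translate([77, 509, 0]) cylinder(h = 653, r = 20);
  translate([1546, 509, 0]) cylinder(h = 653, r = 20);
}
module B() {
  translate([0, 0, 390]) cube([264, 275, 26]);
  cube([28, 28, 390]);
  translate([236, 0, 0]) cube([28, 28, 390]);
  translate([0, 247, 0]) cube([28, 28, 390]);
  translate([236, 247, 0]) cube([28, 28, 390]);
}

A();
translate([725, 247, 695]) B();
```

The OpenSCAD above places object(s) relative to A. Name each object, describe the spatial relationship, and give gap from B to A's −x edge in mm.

A is a table. B is a stool. The stool is on top of the table. The gap from the stool to the table's −x edge is 725 mm.

The stool's min-x is at 725; the table's min-x is 0; gap = 725 mm.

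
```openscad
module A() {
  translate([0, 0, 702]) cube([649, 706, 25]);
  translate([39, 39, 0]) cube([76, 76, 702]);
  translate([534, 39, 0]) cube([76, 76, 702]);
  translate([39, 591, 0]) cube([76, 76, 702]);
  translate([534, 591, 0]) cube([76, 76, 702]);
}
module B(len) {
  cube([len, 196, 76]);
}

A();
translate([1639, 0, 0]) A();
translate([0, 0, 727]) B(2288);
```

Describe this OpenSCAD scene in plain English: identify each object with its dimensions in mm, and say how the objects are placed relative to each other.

A is a table with a 649×706 mm rectangular top, 25 mm thick, top surface at z = 727 mm, supported by four 76×76 mm square legs, each inset 39 mm from the nearest pair of top edges, running from the floor.

B is a rectangular beam 2288 mm long (x), 196 mm deep (y), 76 mm thick (z).

The beam spans the tops of two tables placed 990 mm apart, resting at z = 727 mm.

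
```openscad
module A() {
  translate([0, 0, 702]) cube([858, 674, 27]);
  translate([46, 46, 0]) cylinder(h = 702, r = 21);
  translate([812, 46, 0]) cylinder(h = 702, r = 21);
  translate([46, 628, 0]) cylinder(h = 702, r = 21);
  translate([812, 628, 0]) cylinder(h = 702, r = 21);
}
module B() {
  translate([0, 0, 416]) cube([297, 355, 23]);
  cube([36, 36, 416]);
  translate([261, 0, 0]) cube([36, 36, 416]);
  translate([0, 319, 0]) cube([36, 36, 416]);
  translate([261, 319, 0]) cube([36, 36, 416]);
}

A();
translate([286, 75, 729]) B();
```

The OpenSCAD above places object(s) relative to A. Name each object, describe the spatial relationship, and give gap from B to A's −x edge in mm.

The stool's min-x is at 286; the table's min-x is 0; gap = 286 mm.

A is a table. B is a stool. The stool is on top of the table. The gap from the stool to the table's −x edge is 286 mm.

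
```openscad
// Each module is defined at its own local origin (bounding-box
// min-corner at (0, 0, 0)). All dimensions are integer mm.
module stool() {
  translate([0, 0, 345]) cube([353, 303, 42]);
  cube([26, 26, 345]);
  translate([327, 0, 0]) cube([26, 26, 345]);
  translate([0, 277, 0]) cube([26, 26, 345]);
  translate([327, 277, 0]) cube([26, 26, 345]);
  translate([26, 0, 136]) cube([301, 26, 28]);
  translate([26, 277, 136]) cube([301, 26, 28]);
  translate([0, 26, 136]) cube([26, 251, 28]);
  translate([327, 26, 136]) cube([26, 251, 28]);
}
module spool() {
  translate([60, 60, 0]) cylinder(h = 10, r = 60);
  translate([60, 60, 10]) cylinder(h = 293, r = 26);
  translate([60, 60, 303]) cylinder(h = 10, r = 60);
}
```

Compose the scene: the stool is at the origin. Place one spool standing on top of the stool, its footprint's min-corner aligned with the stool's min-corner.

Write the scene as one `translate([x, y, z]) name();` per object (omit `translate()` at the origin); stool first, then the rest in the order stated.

stool();
translate([0, 0, 387]) spool();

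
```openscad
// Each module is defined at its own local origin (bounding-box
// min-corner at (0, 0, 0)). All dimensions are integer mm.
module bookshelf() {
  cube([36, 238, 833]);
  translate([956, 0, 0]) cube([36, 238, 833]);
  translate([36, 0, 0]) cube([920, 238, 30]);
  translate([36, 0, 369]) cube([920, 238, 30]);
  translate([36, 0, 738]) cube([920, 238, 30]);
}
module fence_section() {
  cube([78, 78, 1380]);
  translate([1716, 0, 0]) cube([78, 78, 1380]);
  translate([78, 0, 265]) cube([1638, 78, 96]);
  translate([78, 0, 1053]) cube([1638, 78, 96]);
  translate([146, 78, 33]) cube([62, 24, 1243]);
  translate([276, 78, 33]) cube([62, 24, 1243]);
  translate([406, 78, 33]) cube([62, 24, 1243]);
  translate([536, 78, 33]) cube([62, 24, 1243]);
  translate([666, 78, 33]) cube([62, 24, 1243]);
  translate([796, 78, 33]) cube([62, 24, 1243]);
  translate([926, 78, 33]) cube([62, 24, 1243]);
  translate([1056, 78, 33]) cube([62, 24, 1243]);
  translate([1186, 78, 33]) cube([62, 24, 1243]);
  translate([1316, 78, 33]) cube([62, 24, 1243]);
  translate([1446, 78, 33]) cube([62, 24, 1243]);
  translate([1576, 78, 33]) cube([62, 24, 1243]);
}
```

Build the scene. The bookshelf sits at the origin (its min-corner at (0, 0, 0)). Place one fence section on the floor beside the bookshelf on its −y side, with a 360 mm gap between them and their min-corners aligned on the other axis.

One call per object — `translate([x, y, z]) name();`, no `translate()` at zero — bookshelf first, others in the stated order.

bookshelf();
translate([0, -462, 0]) fence_section();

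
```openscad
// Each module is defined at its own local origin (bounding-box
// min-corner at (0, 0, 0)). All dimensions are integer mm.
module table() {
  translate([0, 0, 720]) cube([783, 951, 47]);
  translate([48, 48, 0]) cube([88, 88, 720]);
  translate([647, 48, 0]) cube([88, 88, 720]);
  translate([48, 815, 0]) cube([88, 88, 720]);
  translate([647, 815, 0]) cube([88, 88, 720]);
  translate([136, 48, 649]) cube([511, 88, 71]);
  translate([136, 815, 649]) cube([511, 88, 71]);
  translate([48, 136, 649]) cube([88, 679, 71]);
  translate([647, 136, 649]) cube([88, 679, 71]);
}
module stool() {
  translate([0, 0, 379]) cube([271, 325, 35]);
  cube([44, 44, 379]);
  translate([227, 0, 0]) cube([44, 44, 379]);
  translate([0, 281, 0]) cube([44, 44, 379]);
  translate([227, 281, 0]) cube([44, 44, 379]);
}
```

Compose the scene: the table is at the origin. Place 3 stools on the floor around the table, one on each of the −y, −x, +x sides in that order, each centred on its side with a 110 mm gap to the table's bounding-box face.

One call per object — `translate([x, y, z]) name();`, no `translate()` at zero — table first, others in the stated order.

table();
translate([256, -435, 0]) stool();
translate([-381, 313, 0]) stool();
translate([893, 313, 0]) stool();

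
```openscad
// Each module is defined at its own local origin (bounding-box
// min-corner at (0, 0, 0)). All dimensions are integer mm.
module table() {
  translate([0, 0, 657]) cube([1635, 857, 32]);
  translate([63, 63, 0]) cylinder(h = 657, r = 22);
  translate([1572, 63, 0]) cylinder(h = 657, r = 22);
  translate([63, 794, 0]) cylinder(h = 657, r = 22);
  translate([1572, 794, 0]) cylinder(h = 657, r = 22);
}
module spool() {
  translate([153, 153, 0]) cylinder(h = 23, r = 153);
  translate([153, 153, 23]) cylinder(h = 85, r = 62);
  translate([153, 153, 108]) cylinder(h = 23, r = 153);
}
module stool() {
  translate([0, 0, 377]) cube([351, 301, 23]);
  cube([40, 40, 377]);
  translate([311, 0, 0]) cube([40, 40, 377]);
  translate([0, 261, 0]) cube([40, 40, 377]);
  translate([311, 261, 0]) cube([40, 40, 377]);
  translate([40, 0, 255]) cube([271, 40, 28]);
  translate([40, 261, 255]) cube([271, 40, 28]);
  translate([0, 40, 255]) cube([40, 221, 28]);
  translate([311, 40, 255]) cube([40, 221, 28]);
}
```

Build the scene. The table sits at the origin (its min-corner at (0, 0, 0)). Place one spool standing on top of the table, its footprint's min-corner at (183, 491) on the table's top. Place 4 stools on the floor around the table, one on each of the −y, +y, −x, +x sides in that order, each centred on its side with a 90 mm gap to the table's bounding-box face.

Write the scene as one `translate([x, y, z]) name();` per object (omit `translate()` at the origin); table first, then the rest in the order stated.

table();
translate([183, 491, 689]) spool();
translate([642, -391, 0]) stool();
translate([642, 947, 0]) stool();
translate([-441, 278, 0]) stool();
translate([1725, 278, 0]) stool();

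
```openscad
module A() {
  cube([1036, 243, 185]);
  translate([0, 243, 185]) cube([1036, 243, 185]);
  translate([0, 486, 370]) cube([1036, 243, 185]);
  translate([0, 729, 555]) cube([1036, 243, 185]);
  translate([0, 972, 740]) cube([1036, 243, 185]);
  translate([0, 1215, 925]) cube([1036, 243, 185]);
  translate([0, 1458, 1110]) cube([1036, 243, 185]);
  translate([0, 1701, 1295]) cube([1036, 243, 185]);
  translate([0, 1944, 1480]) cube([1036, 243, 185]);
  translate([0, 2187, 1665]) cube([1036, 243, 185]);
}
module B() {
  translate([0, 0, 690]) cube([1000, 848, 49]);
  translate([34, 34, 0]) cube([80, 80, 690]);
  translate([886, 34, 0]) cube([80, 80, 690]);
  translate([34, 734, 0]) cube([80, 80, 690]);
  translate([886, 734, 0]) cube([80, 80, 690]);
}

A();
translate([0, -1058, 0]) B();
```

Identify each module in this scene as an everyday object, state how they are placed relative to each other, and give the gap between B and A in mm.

The table's nearest face is 210 mm from the staircase's −y face.

A is a staircase. B is a table. The table is on the floor beside the staircase on its −y side. The gap between the table and the staircase is 210 mm.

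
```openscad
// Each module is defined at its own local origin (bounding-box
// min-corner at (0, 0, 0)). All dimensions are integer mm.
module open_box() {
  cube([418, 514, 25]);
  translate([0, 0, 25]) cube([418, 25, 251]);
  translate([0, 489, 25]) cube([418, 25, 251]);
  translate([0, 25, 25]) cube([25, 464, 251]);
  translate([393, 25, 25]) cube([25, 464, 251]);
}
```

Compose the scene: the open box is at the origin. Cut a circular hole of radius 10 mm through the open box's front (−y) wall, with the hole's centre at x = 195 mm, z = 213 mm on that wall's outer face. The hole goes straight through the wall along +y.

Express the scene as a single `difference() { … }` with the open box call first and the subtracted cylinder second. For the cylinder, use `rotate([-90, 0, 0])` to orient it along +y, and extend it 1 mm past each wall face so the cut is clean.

difference() {
  open_box();
  translate([195, -1, 213]) rotate([-90, 0, 0]) cylinder(h = 27, r = 10);
}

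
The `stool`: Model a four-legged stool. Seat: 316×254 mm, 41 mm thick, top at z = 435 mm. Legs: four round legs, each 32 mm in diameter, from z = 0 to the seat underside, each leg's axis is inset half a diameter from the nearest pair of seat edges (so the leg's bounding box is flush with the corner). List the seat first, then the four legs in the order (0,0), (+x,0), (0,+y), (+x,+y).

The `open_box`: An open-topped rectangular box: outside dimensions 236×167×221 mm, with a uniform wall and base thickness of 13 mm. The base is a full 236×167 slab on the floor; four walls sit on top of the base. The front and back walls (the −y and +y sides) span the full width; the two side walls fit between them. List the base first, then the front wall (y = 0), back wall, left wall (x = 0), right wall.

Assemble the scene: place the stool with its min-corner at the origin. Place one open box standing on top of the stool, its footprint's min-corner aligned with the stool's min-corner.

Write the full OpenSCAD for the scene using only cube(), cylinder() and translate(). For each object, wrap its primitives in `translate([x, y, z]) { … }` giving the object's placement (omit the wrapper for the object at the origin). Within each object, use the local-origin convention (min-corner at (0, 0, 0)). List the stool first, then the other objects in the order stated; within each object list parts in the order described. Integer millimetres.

translate([0, 0, 394]) cube([316, 254, 41]);
translate([16, 16, 0]) cylinder(h = 394, r = 16);
translate([300, 16, 0]) cylinder(h = 394, r = 16);
translate([16, 238, 0]) cylinder(h = 394, r = 16);
translate([300, 238, 0]) cylinder(h = 394, r = 16);
translate([0, 0, 435]) {
  cube([236, 167, 13]);
  translate([0, 0, 13]) cube([236, 13, 208]);
  translate([0, 154, 13]) cube([236, 13, 208]);
  translate([0, 13, 13]) cube([13, 141, 208]);
  translate([223, 13, 13]) cube([13, 141, 208]);
}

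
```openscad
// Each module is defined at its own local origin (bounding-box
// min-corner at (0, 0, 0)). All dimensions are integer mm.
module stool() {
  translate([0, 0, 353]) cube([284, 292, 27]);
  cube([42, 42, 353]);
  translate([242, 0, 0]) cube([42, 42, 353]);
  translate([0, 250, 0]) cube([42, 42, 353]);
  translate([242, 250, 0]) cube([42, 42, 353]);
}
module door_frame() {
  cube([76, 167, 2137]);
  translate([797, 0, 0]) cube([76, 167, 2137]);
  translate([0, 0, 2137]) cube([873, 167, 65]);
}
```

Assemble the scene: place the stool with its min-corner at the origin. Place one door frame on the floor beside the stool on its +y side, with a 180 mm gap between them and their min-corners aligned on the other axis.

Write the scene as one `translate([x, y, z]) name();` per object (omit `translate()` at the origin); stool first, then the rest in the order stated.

stool();
translate([0, 472, 0]) door_frame();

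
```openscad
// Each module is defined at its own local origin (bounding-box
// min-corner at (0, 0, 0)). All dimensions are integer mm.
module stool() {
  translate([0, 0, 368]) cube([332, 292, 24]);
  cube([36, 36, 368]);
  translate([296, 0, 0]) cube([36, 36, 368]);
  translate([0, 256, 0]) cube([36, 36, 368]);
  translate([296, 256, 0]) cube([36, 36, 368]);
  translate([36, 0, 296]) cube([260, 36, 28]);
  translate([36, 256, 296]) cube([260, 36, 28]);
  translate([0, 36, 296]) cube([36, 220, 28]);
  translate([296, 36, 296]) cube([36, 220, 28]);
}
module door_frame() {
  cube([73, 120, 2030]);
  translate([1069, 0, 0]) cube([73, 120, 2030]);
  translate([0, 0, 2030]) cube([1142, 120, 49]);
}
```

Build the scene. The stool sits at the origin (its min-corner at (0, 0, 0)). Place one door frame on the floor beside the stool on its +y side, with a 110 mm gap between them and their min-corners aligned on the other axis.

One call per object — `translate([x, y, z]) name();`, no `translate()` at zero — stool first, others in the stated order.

stool();
translate([0, 402, 0]) door_frame();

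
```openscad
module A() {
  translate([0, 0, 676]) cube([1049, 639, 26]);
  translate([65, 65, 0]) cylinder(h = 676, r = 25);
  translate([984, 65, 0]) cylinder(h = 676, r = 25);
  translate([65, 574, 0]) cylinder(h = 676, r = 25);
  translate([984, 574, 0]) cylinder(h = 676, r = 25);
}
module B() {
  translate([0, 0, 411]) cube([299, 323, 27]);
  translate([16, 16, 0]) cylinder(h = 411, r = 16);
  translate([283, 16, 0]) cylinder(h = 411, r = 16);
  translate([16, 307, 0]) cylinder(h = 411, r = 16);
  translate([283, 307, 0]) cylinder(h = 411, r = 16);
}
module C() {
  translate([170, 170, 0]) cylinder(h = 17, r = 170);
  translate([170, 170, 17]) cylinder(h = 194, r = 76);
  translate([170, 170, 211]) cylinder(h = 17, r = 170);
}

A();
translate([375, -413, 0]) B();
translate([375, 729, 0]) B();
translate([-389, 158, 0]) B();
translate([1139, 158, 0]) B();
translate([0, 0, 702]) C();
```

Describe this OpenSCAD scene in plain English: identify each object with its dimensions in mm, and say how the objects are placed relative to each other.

A is a rectangular dining table. The top is 1049×639×26 mm with its upper surface at z = 702 mm. It stands on four round legs of 50 mm diameter, each leg's bounding box inset 40 mm from the nearest pair of top edges, running from the floor to the underside of the top.

B is a four-legged stool. The seat is a 299×323×27 mm slab whose top surface is at z = 438 mm; four round legs, each 32 mm in diameter, run from the floor (z = 0) to the underside of the seat, each leg's axis is inset half a diameter from the nearest pair of seat edges (so the leg's bounding box is flush with the corner).

C is a spool: two coaxial disc flanges of radius 170 mm and thickness 17 mm, joined by a core cylinder of radius 76 mm and height 194 mm. The lower flange rests on z = 0 and the three cylinders share a vertical axis.

Four stools sit around the table at the −y, +y, −x, +x sides. The spool is on top of the table.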